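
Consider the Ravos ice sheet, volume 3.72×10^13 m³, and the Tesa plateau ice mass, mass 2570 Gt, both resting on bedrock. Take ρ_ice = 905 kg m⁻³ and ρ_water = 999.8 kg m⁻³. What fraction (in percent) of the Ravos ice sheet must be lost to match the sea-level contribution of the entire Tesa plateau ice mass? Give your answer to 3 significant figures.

≈ 7.63 %

Equal sea-level rise means equal mass of meltwater, i.e. equal mass of ice lost.
Ice mass of Tesa: 2.570×10^15 kg; ice mass of Ravos: 3.367×10^16 kg.
Fraction required = 2.570×10^15 / 3.367×10^16 = 0.0763 → 7.63 %.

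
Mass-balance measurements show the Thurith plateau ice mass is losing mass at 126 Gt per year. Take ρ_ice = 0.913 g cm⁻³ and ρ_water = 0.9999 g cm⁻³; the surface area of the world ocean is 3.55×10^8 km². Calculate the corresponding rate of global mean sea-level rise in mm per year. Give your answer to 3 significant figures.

≈ 0.355 mm/yr

ρ_w = 0.9999 g cm⁻³ = 999.9 kg m⁻³. Annual water volume added = 126 Gt / ρ_w = 1.260×10^14 kg / 999.9 kg m⁻³ = 1.260×10^11 m³.
Δh per year = 1.260×10^11 / 3.55×10^14 = 3.55×10^-4 m = 0.355 mm.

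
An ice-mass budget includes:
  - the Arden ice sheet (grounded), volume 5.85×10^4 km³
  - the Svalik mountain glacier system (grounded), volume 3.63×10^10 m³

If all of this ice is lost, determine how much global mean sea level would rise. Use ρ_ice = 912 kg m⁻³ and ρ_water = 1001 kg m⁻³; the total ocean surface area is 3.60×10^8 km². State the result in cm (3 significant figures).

≈ 14.8 cm

Arden: 5.85×10^4 km³ × (912/1001) = 5.330×10^4 km³ of water.
Svalik: 3.63×10^10 m³ × (912/1001) = 3.307×10^10 m³ of water.
Total added water ≈ 5.333×10^13 m³ over 3.60×10^14 m² → Δh = 0.148 m = 14.8 cm.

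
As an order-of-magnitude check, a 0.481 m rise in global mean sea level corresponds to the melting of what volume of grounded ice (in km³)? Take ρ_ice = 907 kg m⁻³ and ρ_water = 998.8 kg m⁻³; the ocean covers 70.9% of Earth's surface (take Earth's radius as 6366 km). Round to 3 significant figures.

≈ 1.91×10^5 km³

Required water volume = Δh × A = 0.481 m × 3.61×10^14 m² = 1.737×10^14 m³ = 1.737×10^5 km³.
Ice volume = water volume × ρ_w/ρ_ice = 1.737×10^5 × 998.8/907 = 1.91×10^5 km³.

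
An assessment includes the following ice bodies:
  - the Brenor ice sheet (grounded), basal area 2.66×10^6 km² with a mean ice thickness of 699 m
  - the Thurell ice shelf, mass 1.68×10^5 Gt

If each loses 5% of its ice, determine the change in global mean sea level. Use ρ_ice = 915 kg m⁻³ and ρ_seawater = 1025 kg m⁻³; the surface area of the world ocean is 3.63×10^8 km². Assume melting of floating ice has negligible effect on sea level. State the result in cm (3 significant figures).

≈ 22.9 cm

Brenor: ice volume = 2.66×10^6 km² × 699 m = 1.859×10^6 km³; 0.05 × 1.859×10^6 × (915/1025) = 8.299×10^4 km³ of water.
The Thurell ice shelf is floating and already displaces its own weight of water, so its melt adds essentially nothing to sea level.
Total added water ≈ 8.299×10^13 m³ over 3.63×10^14 m² → Δh = 0.229 m = 22.9 cm.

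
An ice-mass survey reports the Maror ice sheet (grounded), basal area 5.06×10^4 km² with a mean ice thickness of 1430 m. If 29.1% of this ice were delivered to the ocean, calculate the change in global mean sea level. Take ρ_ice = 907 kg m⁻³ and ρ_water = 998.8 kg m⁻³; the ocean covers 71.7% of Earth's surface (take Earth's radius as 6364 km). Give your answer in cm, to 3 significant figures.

≈ 5.24 cm

Maror: ice volume = 5.06×10^4 km² × 1430 m = 7.236×10^4 km³; 0.291 × 7.236×10^4 × (907/998.8) = 1.912×10^4 km³ of water.
Spread over 3.65×10^14 m² of ocean, Δh = 1.912×10^13 / 3.65×10^14 = 0.0524 m = 5.24 cm.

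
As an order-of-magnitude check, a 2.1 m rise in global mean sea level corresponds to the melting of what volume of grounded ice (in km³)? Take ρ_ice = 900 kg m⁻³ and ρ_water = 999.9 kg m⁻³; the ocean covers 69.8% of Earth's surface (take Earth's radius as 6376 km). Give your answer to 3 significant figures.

Required water volume = Δh × A = 2.1 m × 3.57×10^14 m² = 7.488×10^14 m³ = 7.488×10^5 km³.
Ice volume = water volume × ρ_w/ρ_ice = 7.488×10^5 × 999.9/900 = 8.32×10^5 km³.

≈ 8.32×10^5 km³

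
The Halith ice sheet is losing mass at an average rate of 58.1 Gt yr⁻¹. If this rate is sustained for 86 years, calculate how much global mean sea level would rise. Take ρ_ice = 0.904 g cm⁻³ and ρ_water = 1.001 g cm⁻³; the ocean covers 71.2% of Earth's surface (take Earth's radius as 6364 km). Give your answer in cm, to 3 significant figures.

Total mass lost = 58.1 Gt/yr × 86 yr = 4997 Gt = 4.997×10^15 kg.
ρ_w = 1.001 g cm⁻³ = 1001 kg m⁻³, so water volume = 4.997×10^15 / 1001 = 4.992×10^12 m³.
Δh = 4.992×10^12 / 3.62×10^14 = 0.0138 m = 1.38 cm.

≈ 1.38 cm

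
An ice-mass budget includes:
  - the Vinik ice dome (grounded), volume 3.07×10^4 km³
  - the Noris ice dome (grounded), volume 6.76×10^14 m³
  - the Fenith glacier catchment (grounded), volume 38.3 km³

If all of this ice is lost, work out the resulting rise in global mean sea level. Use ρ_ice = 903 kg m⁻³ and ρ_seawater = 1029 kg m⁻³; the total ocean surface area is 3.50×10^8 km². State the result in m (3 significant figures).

≈ 1.77 m

Vinik: 3.07×10^4 km³ × (903/1029) = 2.694×10^4 km³ of water.
Noris: 6.76×10^14 m³ × (903/1029) = 5.932×10^14 m³ of water.
Fenith: 38.3 km³ × (903/1029) = 33.61 km³ of water.
Total added water ≈ 6.202×10^14 m³ over 3.50×10^14 m² → Δh = 1.77 m.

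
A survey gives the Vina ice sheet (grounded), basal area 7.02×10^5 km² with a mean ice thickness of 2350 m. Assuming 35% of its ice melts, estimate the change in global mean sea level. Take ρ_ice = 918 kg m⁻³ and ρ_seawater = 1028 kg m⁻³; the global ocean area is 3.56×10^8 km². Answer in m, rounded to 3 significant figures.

≈ 1.45 m

Vina: ice volume = 7.02×10^5 km² × 2350 m = 1.650×10^6 km³; 0.35 × 1.650×10^6 × (918/1028) = 5.156×10^5 km³ of water.
Spread over 3.56×10^14 m² of ocean, Δh = 5.156×10^14 / 3.56×10^14 = 1.45 m.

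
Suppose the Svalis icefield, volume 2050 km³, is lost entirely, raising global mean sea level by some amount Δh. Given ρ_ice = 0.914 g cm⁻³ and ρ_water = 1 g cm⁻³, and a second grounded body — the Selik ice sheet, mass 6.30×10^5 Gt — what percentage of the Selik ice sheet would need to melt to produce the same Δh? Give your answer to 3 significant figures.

Equal sea-level rise means equal mass of meltwater, i.e. equal mass of ice lost.
Ice mass of Svalis: 1.874×10^15 kg; ice mass of Selik: 6.300×10^17 kg.
Fraction required = 1.874×10^15 / 6.300×10^17 = 2.97×10^-3 → 0.297 %.

≈ 0.297 %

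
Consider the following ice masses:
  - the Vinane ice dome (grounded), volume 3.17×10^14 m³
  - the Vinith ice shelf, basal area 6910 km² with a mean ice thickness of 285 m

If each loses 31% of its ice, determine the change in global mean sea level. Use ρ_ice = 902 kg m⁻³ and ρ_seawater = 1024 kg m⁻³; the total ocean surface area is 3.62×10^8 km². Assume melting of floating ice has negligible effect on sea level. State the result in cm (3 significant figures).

Vinane: 0.31 × 3.17×10^14 m³ × (902/1024) = 8.656×10^13 m³ of water.
The Vinith ice shelf is floating and already displaces its own weight of water, so its melt adds essentially nothing to sea level.
Total added water ≈ 8.656×10^13 m³ over 3.62×10^14 m² → Δh = 0.239 m = 23.9 cm.

≈ 23.9 cm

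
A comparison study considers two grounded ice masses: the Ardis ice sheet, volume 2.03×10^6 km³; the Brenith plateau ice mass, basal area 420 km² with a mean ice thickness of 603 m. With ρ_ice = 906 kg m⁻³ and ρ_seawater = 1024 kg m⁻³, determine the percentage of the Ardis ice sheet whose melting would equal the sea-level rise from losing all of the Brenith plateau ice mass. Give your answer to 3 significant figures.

Equal sea-level rise means equal mass of meltwater, i.e. equal mass of ice lost.
Ice mass of Brenith: 2.295×10^14 kg; ice mass of Ardis: 1.839×10^18 kg.
Fraction required = 2.295×10^14 / 1.839×10^18 = 1.25×10^-4 → 0.0125 %.

≈ 0.0125 %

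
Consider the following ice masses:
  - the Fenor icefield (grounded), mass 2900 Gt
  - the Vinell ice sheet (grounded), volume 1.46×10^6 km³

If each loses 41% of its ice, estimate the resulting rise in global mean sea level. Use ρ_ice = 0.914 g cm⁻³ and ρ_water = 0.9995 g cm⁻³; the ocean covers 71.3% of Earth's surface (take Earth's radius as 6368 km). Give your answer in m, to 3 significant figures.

Fenor: 0.41 × 2900 Gt = 1.189×10^15 kg; dividing by ρ_w = 0.9995 g cm⁻³ = 999.5 kg m⁻³ gives 1.190×10^12 m³ of water.
Vinell: 0.41 × 1.46×10^6 km³ × (914/999.5) = 5.474×10^5 km³ of water.
Total added water ≈ 5.486×10^14 m³ over 3.63×10^14 m² → Δh = 1.51 m.

≈ 1.51 m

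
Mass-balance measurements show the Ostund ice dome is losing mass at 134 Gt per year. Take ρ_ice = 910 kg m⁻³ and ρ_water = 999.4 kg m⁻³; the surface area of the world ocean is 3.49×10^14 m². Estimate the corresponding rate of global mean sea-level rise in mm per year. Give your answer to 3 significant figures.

≈ 0.384 mm/yr

ρ_w = 999.4 kg m⁻³. Annual water volume added = 134 Gt / ρ_w = 1.340×10^14 kg / 999.4 kg m⁻³ = 1.341×10^11 m³.
Δh per year = 1.341×10^11 / 3.49×10^14 = 3.84×10^-4 m = 0.384 mm.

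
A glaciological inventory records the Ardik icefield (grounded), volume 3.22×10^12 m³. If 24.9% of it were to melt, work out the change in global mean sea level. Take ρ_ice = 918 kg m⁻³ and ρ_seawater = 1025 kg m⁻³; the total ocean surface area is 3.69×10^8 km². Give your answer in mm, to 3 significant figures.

≈ 1.95 mm

Ardik: 0.249 × 3.22×10^12 m³ × (918/1025) = 7.181×10^11 m³ of water.
Spread over 3.69×10^14 m² of ocean, Δh = 7.181×10^11 / 3.69×10^14 = 1.95×10^-3 m = 1.95 mm.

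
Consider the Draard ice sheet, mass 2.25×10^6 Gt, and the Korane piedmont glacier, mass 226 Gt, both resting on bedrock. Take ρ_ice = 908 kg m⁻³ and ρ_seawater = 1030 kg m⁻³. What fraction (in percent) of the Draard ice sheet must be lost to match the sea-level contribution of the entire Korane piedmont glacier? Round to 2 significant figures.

Equal sea-level rise means equal mass of meltwater, i.e. equal mass of ice lost.
Ice mass of Korane: 2.260×10^14 kg; ice mass of Draard: 2.250×10^18 kg.
Fraction required = 2.260×10^14 / 2.250×10^18 = 1.00×10^-4 → 0.010 %.

≈ 0.010 %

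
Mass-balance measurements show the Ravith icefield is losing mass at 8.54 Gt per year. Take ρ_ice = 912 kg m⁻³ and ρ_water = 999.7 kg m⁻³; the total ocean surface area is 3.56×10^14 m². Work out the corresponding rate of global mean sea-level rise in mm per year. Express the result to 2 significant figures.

≈ 0.024 mm/yr

ρ_w = 999.7 kg m⁻³. Annual water volume added = 8.54 Gt / ρ_w = 8.540×10^12 kg / 999.7 kg m⁻³ = 8.543×10^9 m³.
Δh per year = 8.543×10^9 / 3.56×10^14 = 2.40×10^-5 m = 0.024 mm.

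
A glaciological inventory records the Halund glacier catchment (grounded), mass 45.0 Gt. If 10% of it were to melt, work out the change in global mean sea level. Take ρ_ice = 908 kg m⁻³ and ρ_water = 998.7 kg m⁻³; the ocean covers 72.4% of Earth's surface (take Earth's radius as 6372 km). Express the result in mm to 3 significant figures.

Halund: 0.1 × 45.0 Gt = 4.500×10^12 kg; dividing by ρ_w = 998.7 kg m⁻³ gives 4.506×10^9 m³ of water.
Spread over 3.69×10^14 m² of ocean, Δh = 4.506×10^9 / 3.69×10^14 = 1.22×10^-5 m = 0.0122 mm.

≈ 0.0122 mm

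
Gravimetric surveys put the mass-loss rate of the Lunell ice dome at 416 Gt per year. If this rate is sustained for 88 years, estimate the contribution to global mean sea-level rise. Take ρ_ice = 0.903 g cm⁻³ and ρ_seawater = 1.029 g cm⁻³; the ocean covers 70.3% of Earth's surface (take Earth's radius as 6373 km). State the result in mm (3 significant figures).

Total mass lost = 416 Gt/yr × 88 yr = 3.661×10^4 Gt = 3.661×10^16 kg.
ρ_w = 1.029 g cm⁻³ = 1029 kg m⁻³, so water volume = 3.661×10^16 / 1029 = 3.558×10^13 m³.
Δh = 3.558×10^13 / 3.59×10^14 = 0.0992 m = 99.2 mm.

≈ 99.2 mm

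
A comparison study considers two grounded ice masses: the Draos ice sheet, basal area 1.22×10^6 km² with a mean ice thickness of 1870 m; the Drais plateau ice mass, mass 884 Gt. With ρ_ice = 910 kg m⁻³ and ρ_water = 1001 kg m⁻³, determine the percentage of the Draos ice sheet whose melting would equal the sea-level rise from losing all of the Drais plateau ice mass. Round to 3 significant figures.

Equal sea-level rise means equal mass of meltwater, i.e. equal mass of ice lost.
Ice mass of Drais: 8.840×10^14 kg; ice mass of Draos: 2.076×10^18 kg.
Fraction required = 8.840×10^14 / 2.076×10^18 = 4.26×10^-4 → 0.0426 %.

≈ 0.0426 %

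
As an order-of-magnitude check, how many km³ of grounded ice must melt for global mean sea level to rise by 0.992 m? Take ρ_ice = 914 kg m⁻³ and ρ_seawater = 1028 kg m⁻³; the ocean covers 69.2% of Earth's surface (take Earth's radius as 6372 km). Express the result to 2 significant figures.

Required water volume = Δh × A = 0.992 m × 3.53×10^14 m² = 3.503×10^14 m³ = 3.503×10^5 km³.
Ice volume = water volume × ρ_w/ρ_ice = 3.503×10^5 × 1028/914 = 3.9×10^5 km³.

≈ 3.9×10^5 km³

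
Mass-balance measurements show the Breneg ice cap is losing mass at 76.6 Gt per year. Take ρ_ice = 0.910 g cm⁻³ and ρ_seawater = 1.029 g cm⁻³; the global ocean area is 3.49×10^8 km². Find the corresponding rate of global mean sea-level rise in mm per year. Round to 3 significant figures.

ρ_w = 1.029 g cm⁻³ = 1029 kg m⁻³. Annual water volume added = 76.6 Gt / ρ_w = 7.660×10^13 kg / 1029 kg m⁻³ = 7.444×10^10 m³.
Δh per year = 7.444×10^10 / 3.49×10^14 = 2.13×10^-4 m = 0.213 mm.

≈ 0.213 mm/yr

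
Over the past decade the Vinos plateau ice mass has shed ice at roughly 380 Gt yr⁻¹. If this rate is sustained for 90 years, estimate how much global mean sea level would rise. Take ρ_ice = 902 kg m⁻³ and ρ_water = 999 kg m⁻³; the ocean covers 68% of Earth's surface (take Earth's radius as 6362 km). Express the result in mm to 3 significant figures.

Total mass lost = 380 Gt/yr × 90 yr = 3.420×10^4 Gt = 3.420×10^16 kg.
ρ_w = 999 kg m⁻³, so water volume = 3.420×10^16 / 999 = 3.423×10^13 m³.
Δh = 3.423×10^13 / 3.46×10^14 = 0.0990 m = 99.0 mm.

≈ 99.0 mm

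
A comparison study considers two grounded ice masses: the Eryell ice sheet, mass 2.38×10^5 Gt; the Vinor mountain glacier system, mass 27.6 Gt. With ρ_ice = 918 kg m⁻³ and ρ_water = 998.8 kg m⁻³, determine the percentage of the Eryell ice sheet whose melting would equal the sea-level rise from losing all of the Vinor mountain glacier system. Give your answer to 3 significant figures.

Equal sea-level rise means equal mass of meltwater, i.e. equal mass of ice lost.
Ice mass of Vinor: 2.760×10^13 kg; ice mass of Eryell: 2.380×10^17 kg.
Fraction required = 2.760×10^13 / 2.380×10^17 = 1.16×10^-4 → 0.0116 %.

≈ 0.0116 %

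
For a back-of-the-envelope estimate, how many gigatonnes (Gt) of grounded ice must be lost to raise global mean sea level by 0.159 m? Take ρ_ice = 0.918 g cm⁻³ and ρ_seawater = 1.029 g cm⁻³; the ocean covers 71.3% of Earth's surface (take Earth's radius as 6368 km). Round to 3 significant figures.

≈ 5.94×10^4 Gt

Required water volume = Δh × A = 0.159 m × 3.63×10^14 m² = 5.777×10^13 m³.
ρ_w = 1.029 g cm⁻³ = 1029 kg m⁻³, so the mass of water = 5.777×10^13 m³ × 1029 kg m⁻³ = 5.945×10^16 kg = 5.94×10^4 Gt (and the same mass of ice, by conservation).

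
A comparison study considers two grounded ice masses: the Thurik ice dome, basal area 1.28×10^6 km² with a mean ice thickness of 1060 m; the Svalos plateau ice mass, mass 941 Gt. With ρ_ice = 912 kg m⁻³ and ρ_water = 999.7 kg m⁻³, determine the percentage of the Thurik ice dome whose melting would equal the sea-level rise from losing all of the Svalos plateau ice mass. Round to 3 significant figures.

≈ 0.0760 %

Equal sea-level rise means equal mass of meltwater, i.e. equal mass of ice lost.
Ice mass of Svalos: 9.410×10^14 kg; ice mass of Thurik: 1.237×10^18 kg.
Fraction required = 9.410×10^14 / 1.237×10^18 = 7.60×10^-4 → 0.0760 %.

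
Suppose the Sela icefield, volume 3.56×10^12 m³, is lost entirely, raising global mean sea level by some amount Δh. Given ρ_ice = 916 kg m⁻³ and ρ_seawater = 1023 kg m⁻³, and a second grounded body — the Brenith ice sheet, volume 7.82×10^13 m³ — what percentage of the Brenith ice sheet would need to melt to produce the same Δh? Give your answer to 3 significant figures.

≈ 4.55 %

Equal sea-level rise means equal mass of meltwater, i.e. equal mass of ice lost.
Ice mass of Sela: 3.261×10^15 kg; ice mass of Brenith: 7.163×10^16 kg.
Fraction required = 3.261×10^15 / 7.163×10^16 = 0.0455 → 4.55 %.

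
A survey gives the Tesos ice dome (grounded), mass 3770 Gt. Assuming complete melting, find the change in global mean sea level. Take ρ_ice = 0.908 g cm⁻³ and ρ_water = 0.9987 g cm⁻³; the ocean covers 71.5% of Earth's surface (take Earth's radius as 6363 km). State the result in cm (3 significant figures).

≈ 1.04 cm

Tesos: 3770 Gt = 3.770×10^15 kg; dividing by ρ_w = 0.9987 g cm⁻³ = 998.7 kg m⁻³ gives 3.775×10^12 m³ of water.
Spread over 3.64×10^14 m² of ocean, Δh = 3.775×10^12 / 3.64×10^14 = 0.0104 m = 1.04 cm.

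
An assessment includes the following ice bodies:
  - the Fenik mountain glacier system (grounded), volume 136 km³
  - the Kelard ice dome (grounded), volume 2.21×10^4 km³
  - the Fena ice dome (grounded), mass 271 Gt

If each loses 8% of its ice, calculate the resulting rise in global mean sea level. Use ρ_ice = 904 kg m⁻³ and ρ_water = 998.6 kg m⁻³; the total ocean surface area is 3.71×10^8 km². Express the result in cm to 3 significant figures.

≈ 0.440 cm

Fenik: 0.08 × 136 km³ × (904/998.6) = 9.849 km³ of water.
Kelard: 0.08 × 2.21×10^4 km³ × (904/998.6) = 1601 km³ of water.
Fena: 0.08 × 271 Gt = 2.168×10^13 kg; dividing by ρ_w = 998.6 kg m⁻³ gives 2.171×10^10 m³ of water.
Total added water ≈ 1.632×10^12 m³ over 3.71×10^14 m² → Δh = 4.40×10^-3 m = 0.440 cm.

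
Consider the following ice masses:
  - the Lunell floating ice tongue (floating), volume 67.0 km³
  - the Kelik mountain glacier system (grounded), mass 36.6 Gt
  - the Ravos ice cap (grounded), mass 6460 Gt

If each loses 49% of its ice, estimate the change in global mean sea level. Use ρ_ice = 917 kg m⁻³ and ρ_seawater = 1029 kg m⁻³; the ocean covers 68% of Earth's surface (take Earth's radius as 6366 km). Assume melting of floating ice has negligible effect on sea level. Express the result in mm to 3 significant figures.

≈ 8.93 mm

The Lunell floating ice tongue is floating and already displaces its own weight of water, so its melt adds essentially nothing to sea level.
Kelik: 0.49 × 36.6 Gt = 1.793×10^13 kg; dividing by ρ_w = 1029 kg m⁻³ gives 1.743×10^10 m³ of water.
Ravos: 0.49 × 6460 Gt = 3.165×10^15 kg; dividing by ρ_w = 1029 kg m⁻³ gives 3.076×10^12 m³ of water.
Total added water ≈ 3.094×10^12 m³ over 3.46×10^14 m² → Δh = 8.93×10^-3 m = 8.93 mm.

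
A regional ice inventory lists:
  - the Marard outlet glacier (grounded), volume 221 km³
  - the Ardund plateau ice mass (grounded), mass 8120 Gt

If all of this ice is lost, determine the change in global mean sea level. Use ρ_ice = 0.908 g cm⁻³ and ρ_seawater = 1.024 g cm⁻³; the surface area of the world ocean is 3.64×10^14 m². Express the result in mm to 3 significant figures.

≈ 22.3 mm

Marard: 221 km³ × (908/1024) = 196.0 km³ of water.
Ardund: 8120 Gt = 8.120×10^15 kg; dividing by ρ_w = 1.024 g cm⁻³ = 1024 kg m⁻³ gives 7.930×10^12 m³ of water.
Total added water ≈ 8.126×10^12 m³ over 3.64×10^14 m² → Δh = 0.0223 m = 22.3 mm.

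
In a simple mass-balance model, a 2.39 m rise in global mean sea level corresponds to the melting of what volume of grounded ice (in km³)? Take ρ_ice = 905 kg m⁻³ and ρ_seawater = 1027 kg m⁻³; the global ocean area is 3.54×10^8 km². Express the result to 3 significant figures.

Required water volume = Δh × A = 2.39 m × 3.54×10^14 m² = 8.461×10^14 m³ = 8.461×10^5 km³.
Ice volume = water volume × ρ_w/ρ_ice = 8.461×10^5 × 1027/905 = 9.60×10^5 km³.

≈ 9.60×10^5 km³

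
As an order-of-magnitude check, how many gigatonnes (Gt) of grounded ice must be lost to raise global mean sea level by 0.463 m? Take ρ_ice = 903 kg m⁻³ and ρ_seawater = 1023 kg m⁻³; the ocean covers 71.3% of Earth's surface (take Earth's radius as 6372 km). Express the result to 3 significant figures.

≈ 1.72×10^5 Gt

Required water volume = Δh × A = 0.463 m × 3.64×10^14 m² = 1.684×10^14 m³.
ρ_w = 1023 kg m⁻³, so the mass of water = 1.684×10^14 m³ × 1023 kg m⁻³ = 1.723×10^17 kg = 1.72×10^5 Gt (and the same mass of ice, by conservation).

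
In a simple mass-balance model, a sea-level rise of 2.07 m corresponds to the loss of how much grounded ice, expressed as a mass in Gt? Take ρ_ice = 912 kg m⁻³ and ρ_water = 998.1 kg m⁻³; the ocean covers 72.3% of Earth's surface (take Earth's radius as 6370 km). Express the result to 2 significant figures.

≈ 7.6×10^5 Gt

Required water volume = Δh × A = 2.07 m × 3.69×10^14 m² = 7.631×10^14 m³.
ρ_w = 998.1 kg m⁻³, so the mass of water = 7.631×10^14 m³ × 998.1 kg m⁻³ = 7.617×10^17 kg = 7.6×10^5 Gt (and the same mass of ice, by conservation).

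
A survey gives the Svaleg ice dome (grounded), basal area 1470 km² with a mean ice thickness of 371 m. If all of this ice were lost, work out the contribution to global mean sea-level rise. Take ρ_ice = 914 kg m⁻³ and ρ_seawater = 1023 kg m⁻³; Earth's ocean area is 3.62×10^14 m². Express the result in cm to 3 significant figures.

≈ 0.135 cm

Svaleg: ice volume = 1470 km² × 371 m = 545.4 km³; 545.4 × (914/1023) = 487.3 km³ of water.
Spread over 3.62×10^14 m² of ocean, Δh = 4.873×10^11 / 3.62×10^14 = 1.35×10^-3 m = 0.135 cm.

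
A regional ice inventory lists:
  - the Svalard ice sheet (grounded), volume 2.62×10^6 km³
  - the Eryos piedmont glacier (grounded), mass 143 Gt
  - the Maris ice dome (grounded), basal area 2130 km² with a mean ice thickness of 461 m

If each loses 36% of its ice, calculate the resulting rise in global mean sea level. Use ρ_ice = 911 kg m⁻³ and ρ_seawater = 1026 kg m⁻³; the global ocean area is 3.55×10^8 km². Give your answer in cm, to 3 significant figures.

Svalard: 0.36 × 2.62×10^6 km³ × (911/1026) = 8.375×10^5 km³ of water.
Eryos: 0.36 × 143 Gt = 5.148×10^13 kg; dividing by ρ_w = 1026 kg m⁻³ gives 5.018×10^10 m³ of water.
Maris: ice volume = 2130 km² × 461 m = 981.9 km³; 0.36 × 981.9 × (911/1026) = 313.9 km³ of water.
Total added water ≈ 8.378×10^14 m³ over 3.55×10^14 m² → Δh = 2.36 m = 236 cm.

≈ 236 cm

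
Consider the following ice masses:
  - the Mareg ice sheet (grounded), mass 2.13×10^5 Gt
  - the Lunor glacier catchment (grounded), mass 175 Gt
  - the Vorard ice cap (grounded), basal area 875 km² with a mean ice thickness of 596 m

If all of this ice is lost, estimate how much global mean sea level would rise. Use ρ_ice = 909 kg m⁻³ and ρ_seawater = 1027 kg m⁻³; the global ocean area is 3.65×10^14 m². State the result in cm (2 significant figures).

≈ 57 cm

Mareg: 2.13×10^5 Gt = 2.130×10^17 kg; dividing by ρ_w = 1027 kg m⁻³ gives 2.074×10^14 m³ of water.
Lunor: 175 Gt = 1.750×10^14 kg; dividing by ρ_w = 1027 kg m⁻³ gives 1.704×10^11 m³ of water.
Vorard: ice volume = 875 km² × 596 m = 521.5 km³; 521.5 × (909/1027) = 461.6 km³ of water.
Total added water ≈ 2.080×10^14 m³ over 3.65×10^14 m² → Δh = 0.570 m = 57 cm.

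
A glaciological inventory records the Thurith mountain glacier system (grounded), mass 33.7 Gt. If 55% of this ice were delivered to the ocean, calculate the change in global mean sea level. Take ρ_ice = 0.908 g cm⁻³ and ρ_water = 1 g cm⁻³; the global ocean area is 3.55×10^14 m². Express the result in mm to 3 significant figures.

≈ 0.0522 mm

Thurith: 0.55 × 33.7 Gt = 1.854×10^13 kg; dividing by ρ_w = 1 g cm⁻³ = 1000 kg m⁻³ gives 1.854×10^10 m³ of water.
Spread over 3.55×10^14 m² of ocean, Δh = 1.854×10^10 / 3.55×10^14 = 5.22×10^-5 m = 0.0522 mm.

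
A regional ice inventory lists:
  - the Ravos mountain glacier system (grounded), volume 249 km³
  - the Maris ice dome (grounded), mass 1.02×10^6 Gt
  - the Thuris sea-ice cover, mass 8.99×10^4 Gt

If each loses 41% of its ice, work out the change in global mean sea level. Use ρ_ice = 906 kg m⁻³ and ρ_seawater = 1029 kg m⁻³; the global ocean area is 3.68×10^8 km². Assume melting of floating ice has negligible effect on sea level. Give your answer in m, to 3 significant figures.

Ravos: 0.41 × 249 km³ × (906/1029) = 89.89 km³ of water.
Maris: 0.41 × 1.02×10^6 Gt = 4.182×10^17 kg; dividing by ρ_w = 1029 kg m⁻³ gives 4.064×10^14 m³ of water.
The Thuris sea-ice cover is floating and already displaces its own weight of water, so its melt adds essentially nothing to sea level.
Total added water ≈ 4.065×10^14 m³ over 3.68×10^14 m² → Δh = 1.10 m.

≈ 1.10 m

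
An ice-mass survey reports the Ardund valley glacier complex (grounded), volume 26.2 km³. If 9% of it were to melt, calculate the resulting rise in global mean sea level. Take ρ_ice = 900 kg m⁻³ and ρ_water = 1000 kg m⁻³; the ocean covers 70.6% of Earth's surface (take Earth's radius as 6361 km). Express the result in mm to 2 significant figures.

≈ 5.9×10^-3 mm

Ardund: 0.09 × 26.2 km³ × (900/1000) = 2.122 km³ of water.
Spread over 3.59×10^14 m² of ocean, Δh = 2.122×10^9 / 3.59×10^14 = 5.91×10^-6 m = 5.9×10^-3 mm.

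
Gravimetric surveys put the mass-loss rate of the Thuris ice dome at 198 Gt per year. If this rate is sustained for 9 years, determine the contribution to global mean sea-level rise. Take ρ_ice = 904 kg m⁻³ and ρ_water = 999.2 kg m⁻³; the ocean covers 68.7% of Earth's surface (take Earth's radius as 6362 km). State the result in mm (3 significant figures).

≈ 5.10 mm

Total mass lost = 198 Gt/yr × 9 yr = 1782 Gt = 1.782×10^15 kg.
ρ_w = 999.2 kg m⁻³, so water volume = 1.782×10^15 / 999.2 = 1.783×10^12 m³.
Δh = 1.783×10^12 / 3.49×10^14 = 5.10×10^-3 m = 5.10 mm.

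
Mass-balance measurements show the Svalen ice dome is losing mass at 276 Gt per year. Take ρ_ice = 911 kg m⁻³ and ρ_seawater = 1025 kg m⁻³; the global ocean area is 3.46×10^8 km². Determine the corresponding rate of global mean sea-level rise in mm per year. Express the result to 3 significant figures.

≈ 0.778 mm/yr

ρ_w = 1025 kg m⁻³. Annual water volume added = 276 Gt / ρ_w = 2.760×10^14 kg / 1025 kg m⁻³ = 2.693×10^11 m³.
Δh per year = 2.693×10^11 / 3.46×10^14 = 7.78×10^-4 m = 0.778 mm.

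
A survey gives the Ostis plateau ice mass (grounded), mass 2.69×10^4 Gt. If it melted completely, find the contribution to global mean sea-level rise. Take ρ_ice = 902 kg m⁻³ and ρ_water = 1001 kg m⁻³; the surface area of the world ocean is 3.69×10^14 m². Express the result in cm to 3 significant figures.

Ostis: 2.69×10^4 Gt = 2.690×10^16 kg; dividing by ρ_w = 1001 kg m⁻³ gives 2.687×10^13 m³ of water.
Spread over 3.69×10^14 m² of ocean, Δh = 2.687×10^13 / 3.69×10^14 = 0.0728 m = 7.28 cm.

≈ 7.28 cm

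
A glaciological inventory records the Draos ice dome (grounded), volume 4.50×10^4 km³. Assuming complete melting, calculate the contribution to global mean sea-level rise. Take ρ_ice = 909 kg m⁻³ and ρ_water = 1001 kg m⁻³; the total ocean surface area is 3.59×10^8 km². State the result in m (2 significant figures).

≈ 0.11 m

Draos: 4.50×10^4 km³ × (909/1001) = 4.086×10^4 km³ of water.
Spread over 3.59×10^14 m² of ocean, Δh = 4.086×10^13 / 3.59×10^14 = 0.114 m.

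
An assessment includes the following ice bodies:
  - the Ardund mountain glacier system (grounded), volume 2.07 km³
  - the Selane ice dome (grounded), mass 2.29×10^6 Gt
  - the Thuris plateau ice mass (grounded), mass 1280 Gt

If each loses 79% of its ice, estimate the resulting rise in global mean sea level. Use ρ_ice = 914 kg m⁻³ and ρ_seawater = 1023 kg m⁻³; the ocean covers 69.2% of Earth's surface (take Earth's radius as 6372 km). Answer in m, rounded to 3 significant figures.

Ardund: 0.79 × 2.07 km³ × (914/1023) = 1.461 km³ of water.
Selane: 0.79 × 2.29×10^6 Gt = 1.809×10^18 kg; dividing by ρ_w = 1023 kg m⁻³ gives 1.768×10^15 m³ of water.
Thuris: 0.79 × 1280 Gt = 1.011×10^15 kg; dividing by ρ_w = 1023 kg m⁻³ gives 9.885×10^11 m³ of water.
Total added water ≈ 1.769×10^15 m³ over 3.53×10^14 m² → Δh = 5.01 m.

≈ 5.01 m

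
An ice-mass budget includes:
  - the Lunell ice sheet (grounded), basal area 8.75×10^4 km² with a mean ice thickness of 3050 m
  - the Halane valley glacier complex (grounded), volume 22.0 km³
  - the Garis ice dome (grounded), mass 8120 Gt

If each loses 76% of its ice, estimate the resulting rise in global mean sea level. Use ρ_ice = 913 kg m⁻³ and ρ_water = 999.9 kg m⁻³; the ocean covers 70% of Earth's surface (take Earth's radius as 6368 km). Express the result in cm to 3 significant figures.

≈ 53.7 cm

Lunell: ice volume = 8.75×10^4 km² × 3050 m = 2.669×10^5 km³; 0.76 × 2.669×10^5 × (913/999.9) = 1.852×10^5 km³ of water.
Halane: 0.76 × 22.0 km³ × (913/999.9) = 15.27 km³ of water.
Garis: 0.76 × 8120 Gt = 6.171×10^15 kg; dividing by ρ_w = 999.9 kg m⁻³ gives 6.172×10^12 m³ of water.
Total added water ≈ 1.914×10^14 m³ over 3.57×10^14 m² → Δh = 0.537 m = 53.7 cm.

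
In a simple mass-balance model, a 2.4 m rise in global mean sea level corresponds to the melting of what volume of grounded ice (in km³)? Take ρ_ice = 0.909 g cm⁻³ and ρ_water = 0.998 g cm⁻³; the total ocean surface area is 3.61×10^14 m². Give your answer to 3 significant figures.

Required water volume = Δh × A = 2.4 m × 3.61×10^14 m² = 8.664×10^14 m³ = 8.664×10^5 km³.
Ice volume = water volume × ρ_w/ρ_ice = 8.664×10^5 × 998/909 = 9.51×10^5 km³.

≈ 9.51×10^5 km³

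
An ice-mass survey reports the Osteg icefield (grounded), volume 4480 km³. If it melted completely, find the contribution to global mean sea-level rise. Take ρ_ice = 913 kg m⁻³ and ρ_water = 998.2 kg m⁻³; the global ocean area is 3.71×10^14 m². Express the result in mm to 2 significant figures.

≈ 11 mm

Osteg: 4480 km³ × (913/998.2) = 4098 km³ of water.
Spread over 3.71×10^14 m² of ocean, Δh = 4.098×10^12 / 3.71×10^14 = 0.0110 m = 11 mm.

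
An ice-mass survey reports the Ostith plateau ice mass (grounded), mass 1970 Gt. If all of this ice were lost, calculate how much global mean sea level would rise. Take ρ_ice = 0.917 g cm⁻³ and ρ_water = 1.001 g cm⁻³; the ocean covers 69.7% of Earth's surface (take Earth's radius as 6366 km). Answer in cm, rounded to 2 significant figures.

Ostith: 1970 Gt = 1.970×10^15 kg; dividing by ρ_w = 1.001 g cm⁻³ = 1001 kg m⁻³ gives 1.968×10^12 m³ of water.
Spread over 3.55×10^14 m² of ocean, Δh = 1.968×10^12 / 3.55×10^14 = 5.54×10^-3 m = 0.55 cm.

≈ 0.55 cm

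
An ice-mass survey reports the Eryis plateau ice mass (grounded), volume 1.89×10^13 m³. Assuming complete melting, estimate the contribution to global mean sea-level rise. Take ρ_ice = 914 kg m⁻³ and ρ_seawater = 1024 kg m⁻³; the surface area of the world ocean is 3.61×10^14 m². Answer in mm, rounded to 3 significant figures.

≈ 46.7 mm

Eryis: 1.89×10^13 m³ × (914/1024) = 1.687×10^13 m³ of water.
Spread over 3.61×10^14 m² of ocean, Δh = 1.687×10^13 / 3.61×10^14 = 0.0467 m = 46.7 mm.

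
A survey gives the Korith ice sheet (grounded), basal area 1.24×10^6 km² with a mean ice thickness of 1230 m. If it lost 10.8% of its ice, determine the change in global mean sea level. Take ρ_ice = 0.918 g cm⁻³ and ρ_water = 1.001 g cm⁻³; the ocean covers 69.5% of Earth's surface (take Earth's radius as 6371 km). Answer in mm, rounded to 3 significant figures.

Korith: ice volume = 1.24×10^6 km² × 1230 m = 1.525×10^6 km³; 0.108 × 1.525×10^6 × (918/1001) = 1.511×10^5 km³ of water.
Spread over 3.54×10^14 m² of ocean, Δh = 1.511×10^14 / 3.54×10^14 = 0.426 m = 426 mm.

≈ 426 mm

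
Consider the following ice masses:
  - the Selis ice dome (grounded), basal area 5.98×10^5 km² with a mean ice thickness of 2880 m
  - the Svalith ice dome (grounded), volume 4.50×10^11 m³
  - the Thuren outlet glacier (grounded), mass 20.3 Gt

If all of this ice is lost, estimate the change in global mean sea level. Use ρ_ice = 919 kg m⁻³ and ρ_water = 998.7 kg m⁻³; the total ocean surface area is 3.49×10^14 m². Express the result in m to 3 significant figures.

≈ 4.54 m

Selis: ice volume = 5.98×10^5 km² × 2880 m = 1.722×10^6 km³; 1.722×10^6 × (919/998.7) = 1.585×10^6 km³ of water.
Svalith: 4.50×10^11 m³ × (919/998.7) = 4.141×10^11 m³ of water.
Thuren: 20.3 Gt = 2.030×10^13 kg; dividing by ρ_w = 998.7 kg m⁻³ gives 2.033×10^10 m³ of water.
Total added water ≈ 1.585×10^15 m³ over 3.49×10^14 m² → Δh = 4.54 m.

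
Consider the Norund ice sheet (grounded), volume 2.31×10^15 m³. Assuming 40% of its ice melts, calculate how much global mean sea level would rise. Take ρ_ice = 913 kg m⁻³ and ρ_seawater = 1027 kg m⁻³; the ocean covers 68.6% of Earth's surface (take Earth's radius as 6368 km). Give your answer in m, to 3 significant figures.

≈ 2.35 m

Norund: 0.4 × 2.31×10^15 m³ × (913/1027) = 8.214×10^14 m³ of water.
Spread over 3.50×10^14 m² of ocean, Δh = 8.214×10^14 / 3.50×10^14 = 2.35 m.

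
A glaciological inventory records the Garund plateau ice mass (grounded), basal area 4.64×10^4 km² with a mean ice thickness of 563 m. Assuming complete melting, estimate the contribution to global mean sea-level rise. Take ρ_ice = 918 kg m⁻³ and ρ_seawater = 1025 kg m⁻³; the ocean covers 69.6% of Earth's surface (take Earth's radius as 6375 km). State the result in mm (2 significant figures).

Garund: ice volume = 4.64×10^4 km² × 563 m = 2.612×10^4 km³; 2.612×10^4 × (918/1025) = 2.340×10^4 km³ of water.
Spread over 3.55×10^14 m² of ocean, Δh = 2.340×10^13 / 3.55×10^14 = 0.0658 m = 66 mm.

≈ 66 mm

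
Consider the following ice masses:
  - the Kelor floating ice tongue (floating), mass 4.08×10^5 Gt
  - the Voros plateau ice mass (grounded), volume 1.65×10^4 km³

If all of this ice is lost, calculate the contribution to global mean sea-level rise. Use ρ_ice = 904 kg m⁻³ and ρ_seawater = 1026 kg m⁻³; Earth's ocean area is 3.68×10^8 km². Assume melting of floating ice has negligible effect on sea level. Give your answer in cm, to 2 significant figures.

≈ 4.0 cm

The Kelor floating ice tongue is floating and already displaces its own weight of water, so its melt adds essentially nothing to sea level.
Voros: 1.65×10^4 km³ × (904/1026) = 1.454×10^4 km³ of water.
Total added water ≈ 1.454×10^13 m³ over 3.68×10^14 m² → Δh = 0.0395 m = 4.0 cm.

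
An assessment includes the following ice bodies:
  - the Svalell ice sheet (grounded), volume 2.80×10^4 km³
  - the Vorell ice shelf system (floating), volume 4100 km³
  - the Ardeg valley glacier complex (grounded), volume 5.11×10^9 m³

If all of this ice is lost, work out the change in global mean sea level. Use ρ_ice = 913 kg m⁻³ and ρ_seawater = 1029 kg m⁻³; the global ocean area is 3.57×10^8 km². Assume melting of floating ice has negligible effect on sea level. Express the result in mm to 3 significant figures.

Svalell: 2.80×10^4 km³ × (913/1029) = 2.484×10^4 km³ of water.
The Vorell ice shelf system is floating and already displaces its own weight of water, so its melt adds essentially nothing to sea level.
Ardeg: 5.11×10^9 m³ × (913/1029) = 4.534×10^9 m³ of water.
Total added water ≈ 2.485×10^13 m³ over 3.57×10^14 m² → Δh = 0.0696 m = 69.6 mm.

≈ 69.6 mm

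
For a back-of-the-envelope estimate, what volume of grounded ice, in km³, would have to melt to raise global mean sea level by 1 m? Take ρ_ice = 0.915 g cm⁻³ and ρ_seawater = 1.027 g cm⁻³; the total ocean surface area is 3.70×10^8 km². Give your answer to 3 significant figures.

≈ 4.15×10^5 km³

Required water volume = Δh × A = 1 m × 3.70×10^14 m² = 3.700×10^14 m³ = 3.700×10^5 km³.
Ice volume = water volume × ρ_w/ρ_ice = 3.700×10^5 × 1027/915 = 4.15×10^5 km³.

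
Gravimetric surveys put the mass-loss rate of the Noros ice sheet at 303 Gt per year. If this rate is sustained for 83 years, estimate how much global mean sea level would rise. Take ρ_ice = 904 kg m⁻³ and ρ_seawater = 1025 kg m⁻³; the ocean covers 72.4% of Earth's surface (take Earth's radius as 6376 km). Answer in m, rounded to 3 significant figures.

Total mass lost = 303 Gt/yr × 83 yr = 2.515×10^4 Gt = 2.515×10^16 kg.
ρ_w = 1025 kg m⁻³, so water volume = 2.515×10^16 / 1025 = 2.454×10^13 m³.
Δh = 2.454×10^13 / 3.70×10^14 = 0.0663 m.

≈ 0.0663 m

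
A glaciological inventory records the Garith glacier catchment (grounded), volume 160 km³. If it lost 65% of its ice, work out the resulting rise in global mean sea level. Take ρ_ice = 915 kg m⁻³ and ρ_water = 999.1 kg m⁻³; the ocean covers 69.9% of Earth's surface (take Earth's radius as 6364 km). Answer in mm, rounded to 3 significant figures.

Garith: 0.65 × 160 km³ × (915/999.1) = 95.25 km³ of water.
Spread over 3.56×10^14 m² of ocean, Δh = 9.525×10^10 / 3.56×10^14 = 2.68×10^-4 m = 0.268 mm.

≈ 0.268 mm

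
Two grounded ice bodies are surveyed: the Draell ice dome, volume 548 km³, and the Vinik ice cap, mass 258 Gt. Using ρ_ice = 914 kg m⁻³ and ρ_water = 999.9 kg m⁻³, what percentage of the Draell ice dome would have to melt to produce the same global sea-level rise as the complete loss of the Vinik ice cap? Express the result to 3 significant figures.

Equal sea-level rise means equal mass of meltwater, i.e. equal mass of ice lost.
Ice mass of Vinik: 2.580×10^14 kg; ice mass of Draell: 5.009×10^14 kg.
Fraction required = 2.580×10^14 / 5.009×10^14 = 0.515 → 51.5 %.

≈ 51.5 %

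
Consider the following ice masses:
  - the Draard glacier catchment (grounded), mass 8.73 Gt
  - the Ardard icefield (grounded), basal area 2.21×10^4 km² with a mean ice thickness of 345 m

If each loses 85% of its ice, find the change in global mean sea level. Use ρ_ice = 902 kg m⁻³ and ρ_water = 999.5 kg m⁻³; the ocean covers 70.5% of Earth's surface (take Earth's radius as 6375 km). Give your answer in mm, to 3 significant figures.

Draard: 0.85 × 8.73 Gt = 7.421×10^12 kg; dividing by ρ_w = 999.5 kg m⁻³ gives 7.424×10^9 m³ of water.
Ardard: ice volume = 2.21×10^4 km² × 345 m = 7624 km³; 0.85 × 7624 × (902/999.5) = 5849 km³ of water.
Total added water ≈ 5.856×10^12 m³ over 3.60×10^14 m² → Δh = 0.0163 m = 16.3 mm.

≈ 16.3 mm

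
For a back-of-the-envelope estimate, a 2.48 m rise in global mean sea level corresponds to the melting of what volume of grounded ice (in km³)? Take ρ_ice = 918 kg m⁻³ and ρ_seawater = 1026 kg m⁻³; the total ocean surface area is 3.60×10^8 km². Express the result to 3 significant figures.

≈ 9.98×10^5 km³

Required water volume = Δh × A = 2.48 m × 3.60×10^14 m² = 8.928×10^14 m³ = 8.928×10^5 km³.
Ice volume = water volume × ρ_w/ρ_ice = 8.928×10^5 × 1026/918 = 9.98×10^5 km³.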